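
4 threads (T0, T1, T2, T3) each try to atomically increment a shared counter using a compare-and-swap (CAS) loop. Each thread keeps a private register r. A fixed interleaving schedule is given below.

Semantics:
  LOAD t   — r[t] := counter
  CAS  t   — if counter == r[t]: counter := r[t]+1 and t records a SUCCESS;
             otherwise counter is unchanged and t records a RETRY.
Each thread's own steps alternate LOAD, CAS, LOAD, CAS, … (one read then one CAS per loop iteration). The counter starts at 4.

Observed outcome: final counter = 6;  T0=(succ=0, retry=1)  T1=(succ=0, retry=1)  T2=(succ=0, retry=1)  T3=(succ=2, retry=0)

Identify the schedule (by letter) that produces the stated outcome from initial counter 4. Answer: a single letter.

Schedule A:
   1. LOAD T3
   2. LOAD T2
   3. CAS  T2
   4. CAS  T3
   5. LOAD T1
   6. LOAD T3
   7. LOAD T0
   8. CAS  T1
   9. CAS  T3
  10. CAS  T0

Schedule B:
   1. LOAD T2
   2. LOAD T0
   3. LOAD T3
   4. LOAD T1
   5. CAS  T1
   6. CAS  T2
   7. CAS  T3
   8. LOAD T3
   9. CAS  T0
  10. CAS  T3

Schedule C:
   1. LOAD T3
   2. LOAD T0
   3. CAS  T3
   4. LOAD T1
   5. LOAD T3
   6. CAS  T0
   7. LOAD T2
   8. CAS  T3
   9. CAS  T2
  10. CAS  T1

Tracing schedule C:
#1 T3 reads 4
#2 T0 reads 4
#3 T3 CAS(4→5) writes; counter now 5
#4 T1 reads 5
#5 T3 reads 5
#6 T0 CAS(4→5) fails; counter now 5
#7 T2 reads 5
#8 T3 CAS(5→6) writes; counter now 6
#9 T2 CAS(5→6) fails; counter now 6
#10 T1 CAS(5→6) fails; counter now 6

C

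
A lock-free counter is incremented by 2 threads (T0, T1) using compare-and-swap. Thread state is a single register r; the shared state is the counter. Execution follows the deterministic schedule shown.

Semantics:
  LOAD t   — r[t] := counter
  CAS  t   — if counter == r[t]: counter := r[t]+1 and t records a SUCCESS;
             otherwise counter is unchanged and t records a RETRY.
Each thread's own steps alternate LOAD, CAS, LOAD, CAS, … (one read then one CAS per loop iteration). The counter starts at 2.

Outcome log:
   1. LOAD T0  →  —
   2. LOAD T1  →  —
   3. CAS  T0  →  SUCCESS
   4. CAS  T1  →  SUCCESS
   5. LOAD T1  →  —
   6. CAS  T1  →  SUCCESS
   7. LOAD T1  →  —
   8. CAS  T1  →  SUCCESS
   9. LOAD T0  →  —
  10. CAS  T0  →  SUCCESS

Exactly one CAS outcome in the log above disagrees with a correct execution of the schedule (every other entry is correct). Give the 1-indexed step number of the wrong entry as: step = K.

step = 4

Correct run:
T0 LOAD — after: cnt=2, r=2 — load
T1 LOAD — after: cnt=2, r=2 — load
T0 CAS — after: cnt=3, r=2 — ok
T1 CAS — after: cnt=3, r=2 — retry
T1 LOAD — after: cnt=3, r=3 — load
T1 CAS — after: cnt=4, r=3 — ok
T1 LOAD — after: cnt=4, r=4 — load
T1 CAS — after: cnt=5, r=4 — ok
T0 LOAD — after: cnt=5, r=5 — load
T0 CAS — after: cnt=6, r=5 — ok
Flip is step 4.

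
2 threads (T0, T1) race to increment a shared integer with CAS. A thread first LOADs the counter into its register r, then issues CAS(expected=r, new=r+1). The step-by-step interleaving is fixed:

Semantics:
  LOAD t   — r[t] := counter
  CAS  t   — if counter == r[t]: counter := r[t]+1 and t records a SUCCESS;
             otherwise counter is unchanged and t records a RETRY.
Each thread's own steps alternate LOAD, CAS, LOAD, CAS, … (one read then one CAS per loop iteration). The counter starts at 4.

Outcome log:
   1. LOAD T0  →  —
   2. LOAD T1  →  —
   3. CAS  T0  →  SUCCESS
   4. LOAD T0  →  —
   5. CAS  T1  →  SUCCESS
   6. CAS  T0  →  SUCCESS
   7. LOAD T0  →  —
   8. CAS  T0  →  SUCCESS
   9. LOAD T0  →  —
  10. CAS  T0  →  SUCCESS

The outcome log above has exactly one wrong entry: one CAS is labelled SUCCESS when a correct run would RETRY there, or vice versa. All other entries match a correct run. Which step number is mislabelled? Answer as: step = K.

Reference trace:
   1) LOAD T0:  M=4  r_T0=4
   2) LOAD T1:  M=4  r_T1=4
   3) CAS  T0:  M=5  r_T0=4 ✓
   4) LOAD T0:  M=5  r_T0=5
   5) CAS  T1:  M=5  r_T1=4 ✗
   6) CAS  T0:  M=6  r_T0=5 ✓
   7) LOAD T0:  M=6  r_T0=6
   8) CAS  T0:  M=7  r_T0=6 ✓
   9) LOAD T0:  M=7  r_T0=7
  10) CAS  T0:  M=8  r_T0=7 ✓
Mismatch at 5.

step = 5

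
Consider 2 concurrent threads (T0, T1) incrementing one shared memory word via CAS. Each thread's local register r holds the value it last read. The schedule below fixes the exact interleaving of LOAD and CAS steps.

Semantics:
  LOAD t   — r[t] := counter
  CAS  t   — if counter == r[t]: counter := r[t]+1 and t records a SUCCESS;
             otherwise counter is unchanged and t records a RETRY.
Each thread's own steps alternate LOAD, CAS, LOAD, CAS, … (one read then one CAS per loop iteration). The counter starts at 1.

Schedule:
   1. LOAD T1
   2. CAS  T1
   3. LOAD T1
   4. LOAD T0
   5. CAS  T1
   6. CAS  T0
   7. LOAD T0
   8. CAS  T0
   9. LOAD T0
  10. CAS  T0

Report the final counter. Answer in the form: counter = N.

counter = 5

step 1: T1 LOAD ⇒ load; ctr=1 reg=1
step 2: T1 CAS ⇒ ok; ctr=2 reg=1
step 3: T1 LOAD ⇒ load; ctr=2 reg=2
step 4: T0 LOAD ⇒ load; ctr=2 reg=2
step 5: T1 CAS ⇒ ok; ctr=3 reg=2
step 6: T0 CAS ⇒ retry; ctr=3 reg=2
step 7: T0 LOAD ⇒ load; ctr=3 reg=3
step 8: T0 CAS ⇒ ok; ctr=4 reg=3
step 9: T0 LOAD ⇒ load; ctr=4 reg=4
step 10: T0 CAS ⇒ ok; ctr=5 reg=4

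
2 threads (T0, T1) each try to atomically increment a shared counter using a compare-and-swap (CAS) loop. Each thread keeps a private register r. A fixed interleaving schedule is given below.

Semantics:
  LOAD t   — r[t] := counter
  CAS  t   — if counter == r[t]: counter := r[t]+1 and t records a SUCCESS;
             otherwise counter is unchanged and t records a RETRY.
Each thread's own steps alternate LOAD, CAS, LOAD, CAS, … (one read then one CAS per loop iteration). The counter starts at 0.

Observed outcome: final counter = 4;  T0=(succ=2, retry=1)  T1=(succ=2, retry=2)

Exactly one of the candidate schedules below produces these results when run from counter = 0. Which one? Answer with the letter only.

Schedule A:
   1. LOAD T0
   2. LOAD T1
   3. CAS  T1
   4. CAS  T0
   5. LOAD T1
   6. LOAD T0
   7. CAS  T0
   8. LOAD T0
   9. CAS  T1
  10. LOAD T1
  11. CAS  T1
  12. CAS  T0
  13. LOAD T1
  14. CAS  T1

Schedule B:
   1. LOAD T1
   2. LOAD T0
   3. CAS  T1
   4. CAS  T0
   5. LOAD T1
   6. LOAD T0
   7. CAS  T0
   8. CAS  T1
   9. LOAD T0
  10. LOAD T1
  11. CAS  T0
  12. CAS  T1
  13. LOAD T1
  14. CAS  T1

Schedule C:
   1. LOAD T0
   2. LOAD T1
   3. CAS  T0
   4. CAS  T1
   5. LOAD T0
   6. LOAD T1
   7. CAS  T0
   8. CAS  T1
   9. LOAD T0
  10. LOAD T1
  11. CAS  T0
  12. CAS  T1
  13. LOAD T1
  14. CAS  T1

Run B:
step 1: T1 LOAD ⇒ load; ctr=0 reg=0
step 2: T0 LOAD ⇒ load; ctr=0 reg=0
step 3: T1 CAS ⇒ ok; ctr=1 reg=0
step 4: T0 CAS ⇒ retry; ctr=1 reg=0
step 5: T1 LOAD ⇒ load; ctr=1 reg=1
step 6: T0 LOAD ⇒ load; ctr=1 reg=1
step 7: T0 CAS ⇒ ok; ctr=2 reg=1
step 8: T1 CAS ⇒ retry; ctr=2 reg=1
step 9: T0 LOAD ⇒ load; ctr=2 reg=2
step 10: T1 LOAD ⇒ load; ctr=2 reg=2
step 11: T0 CAS ⇒ ok; ctr=3 reg=2
step 12: T1 CAS ⇒ retry; ctr=3 reg=2
step 13: T1 LOAD ⇒ load; ctr=3 reg=3
step 14: T1 CAS ⇒ ok; ctr=4 reg=3

B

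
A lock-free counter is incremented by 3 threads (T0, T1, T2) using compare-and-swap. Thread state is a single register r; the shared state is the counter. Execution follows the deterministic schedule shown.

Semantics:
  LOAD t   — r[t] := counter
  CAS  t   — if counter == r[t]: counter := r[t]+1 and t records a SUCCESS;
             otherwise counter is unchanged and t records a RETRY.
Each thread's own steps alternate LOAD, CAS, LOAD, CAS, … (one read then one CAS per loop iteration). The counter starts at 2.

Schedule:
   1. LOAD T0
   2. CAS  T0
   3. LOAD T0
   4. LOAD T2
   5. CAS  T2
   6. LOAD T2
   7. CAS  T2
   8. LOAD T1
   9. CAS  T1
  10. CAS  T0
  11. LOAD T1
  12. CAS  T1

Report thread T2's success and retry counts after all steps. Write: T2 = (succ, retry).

T2 = (2, 0)

   1) LOAD T0:  M=2  r_T0=2
   2) CAS  T0:  M=3  r_T0=2 ✓
   3) LOAD T0:  M=3  r_T0=3
   4) LOAD T2:  M=3  r_T2=3
   5) CAS  T2:  M=4  r_T2=3 ✓
   6) LOAD T2:  M=4  r_T2=4
   7) CAS  T2:  M=5  r_T2=4 ✓
   8) LOAD T1:  M=5  r_T1=5
   9) CAS  T1:  M=6  r_T1=5 ✓
  10) CAS  T0:  M=6  r_T0=3 ✗
  11) LOAD T1:  M=6  r_T1=6
  12) CAS  T1:  M=7  r_T1=6 ✓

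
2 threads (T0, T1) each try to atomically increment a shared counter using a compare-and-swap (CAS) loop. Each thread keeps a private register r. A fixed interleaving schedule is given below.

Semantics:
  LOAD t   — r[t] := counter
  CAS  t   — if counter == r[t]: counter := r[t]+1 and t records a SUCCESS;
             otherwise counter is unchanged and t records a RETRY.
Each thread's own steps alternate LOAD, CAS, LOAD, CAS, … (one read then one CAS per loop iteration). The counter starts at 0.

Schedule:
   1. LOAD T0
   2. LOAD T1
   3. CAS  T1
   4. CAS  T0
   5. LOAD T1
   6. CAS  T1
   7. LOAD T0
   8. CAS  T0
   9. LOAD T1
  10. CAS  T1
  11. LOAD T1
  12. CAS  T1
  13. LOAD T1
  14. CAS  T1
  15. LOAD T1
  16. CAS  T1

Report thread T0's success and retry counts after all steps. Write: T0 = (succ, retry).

step 1: T0 LOAD ⇒ load; ctr=0 reg=0
step 2: T1 LOAD ⇒ load; ctr=0 reg=0
step 3: T1 CAS ⇒ ok; ctr=1 reg=0
step 4: T0 CAS ⇒ retry; ctr=1 reg=0
step 5: T1 LOAD ⇒ load; ctr=1 reg=1
step 6: T1 CAS ⇒ ok; ctr=2 reg=1
step 7: T0 LOAD ⇒ load; ctr=2 reg=2
step 8: T0 CAS ⇒ ok; ctr=3 reg=2
step 9: T1 LOAD ⇒ load; ctr=3 reg=3
step 10: T1 CAS ⇒ ok; ctr=4 reg=3
step 11: T1 LOAD ⇒ load; ctr=4 reg=4
step 12: T1 CAS ⇒ ok; ctr=5 reg=4
step 13: T1 LOAD ⇒ load; ctr=5 reg=5
step 14: T1 CAS ⇒ ok; ctr=6 reg=5
step 15: T1 LOAD ⇒ load; ctr=6 reg=6
step 16: T1 CAS ⇒ ok; ctr=7 reg=6

T0 = (1, 1)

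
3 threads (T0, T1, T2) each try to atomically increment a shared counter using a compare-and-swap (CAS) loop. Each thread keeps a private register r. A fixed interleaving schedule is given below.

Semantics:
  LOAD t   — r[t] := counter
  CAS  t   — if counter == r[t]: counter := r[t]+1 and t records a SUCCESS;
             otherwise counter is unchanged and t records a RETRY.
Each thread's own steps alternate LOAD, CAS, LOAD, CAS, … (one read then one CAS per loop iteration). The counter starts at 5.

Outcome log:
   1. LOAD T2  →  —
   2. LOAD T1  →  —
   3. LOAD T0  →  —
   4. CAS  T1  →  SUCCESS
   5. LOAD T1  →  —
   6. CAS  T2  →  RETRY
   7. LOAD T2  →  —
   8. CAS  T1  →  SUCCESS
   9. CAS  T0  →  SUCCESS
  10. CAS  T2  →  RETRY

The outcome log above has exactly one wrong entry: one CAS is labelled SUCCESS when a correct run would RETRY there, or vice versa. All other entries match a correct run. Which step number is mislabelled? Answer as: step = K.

Reference trace:
#1 T2 reads 5
#2 T1 reads 5
#3 T0 reads 5
#4 T1 CAS(5→6) writes; counter now 6
#5 T1 reads 6
#6 T2 CAS(5→6) fails; counter now 6
#7 T2 reads 6
#8 T1 CAS(6→7) writes; counter now 7
#9 T0 CAS(5→6) fails; counter now 7
#10 T2 CAS(6→7) fails; counter now 7
Flip is step 9.

step = 9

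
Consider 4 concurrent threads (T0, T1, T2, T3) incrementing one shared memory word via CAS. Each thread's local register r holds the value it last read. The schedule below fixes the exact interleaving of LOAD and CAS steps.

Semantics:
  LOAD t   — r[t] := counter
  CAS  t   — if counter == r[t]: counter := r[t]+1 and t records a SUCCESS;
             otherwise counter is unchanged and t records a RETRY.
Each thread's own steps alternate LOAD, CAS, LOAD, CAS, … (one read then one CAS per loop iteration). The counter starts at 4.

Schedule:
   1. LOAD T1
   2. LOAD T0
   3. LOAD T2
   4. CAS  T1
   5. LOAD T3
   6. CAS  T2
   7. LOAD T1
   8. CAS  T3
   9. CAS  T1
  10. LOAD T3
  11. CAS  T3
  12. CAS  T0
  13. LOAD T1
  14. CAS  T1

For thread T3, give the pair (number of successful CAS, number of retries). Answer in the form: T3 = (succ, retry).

step 1: T1 LOAD ⇒ load; ctr=4 reg=4
step 2: T0 LOAD ⇒ load; ctr=4 reg=4
step 3: T2 LOAD ⇒ load; ctr=4 reg=4
step 4: T1 CAS ⇒ ok; ctr=5 reg=4
step 5: T3 LOAD ⇒ load; ctr=5 reg=5
step 6: T2 CAS ⇒ retry; ctr=5 reg=4
step 7: T1 LOAD ⇒ load; ctr=5 reg=5
step 8: T3 CAS ⇒ ok; ctr=6 reg=5
step 9: T1 CAS ⇒ retry; ctr=6 reg=5
step 10: T3 LOAD ⇒ load; ctr=6 reg=6
step 11: T3 CAS ⇒ ok; ctr=7 reg=6
step 12: T0 CAS ⇒ retry; ctr=7 reg=4
step 13: T1 LOAD ⇒ load; ctr=7 reg=7
step 14: T1 CAS ⇒ ok; ctr=8 reg=7

T3 = (2, 0)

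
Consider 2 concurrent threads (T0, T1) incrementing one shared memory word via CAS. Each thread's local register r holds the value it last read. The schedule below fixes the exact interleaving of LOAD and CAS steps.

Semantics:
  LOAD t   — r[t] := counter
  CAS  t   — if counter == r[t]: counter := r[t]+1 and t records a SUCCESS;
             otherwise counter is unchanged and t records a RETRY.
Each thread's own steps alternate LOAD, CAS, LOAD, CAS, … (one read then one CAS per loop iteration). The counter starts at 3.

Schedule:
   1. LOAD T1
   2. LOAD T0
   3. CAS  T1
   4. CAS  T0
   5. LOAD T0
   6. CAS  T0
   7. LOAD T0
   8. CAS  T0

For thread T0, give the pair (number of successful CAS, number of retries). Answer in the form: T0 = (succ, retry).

T0 = (2, 1)

T1 LOAD — after: cnt=3, r=3 — load
T0 LOAD — after: cnt=3, r=3 — load
T1 CAS — after: cnt=4, r=3 — ok
T0 CAS — after: cnt=4, r=3 — retry
T0 LOAD — after: cnt=4, r=4 — load
T0 CAS — after: cnt=5, r=4 — ok
T0 LOAD — after: cnt=5, r=5 — load
T0 CAS — after: cnt=6, r=5 — ok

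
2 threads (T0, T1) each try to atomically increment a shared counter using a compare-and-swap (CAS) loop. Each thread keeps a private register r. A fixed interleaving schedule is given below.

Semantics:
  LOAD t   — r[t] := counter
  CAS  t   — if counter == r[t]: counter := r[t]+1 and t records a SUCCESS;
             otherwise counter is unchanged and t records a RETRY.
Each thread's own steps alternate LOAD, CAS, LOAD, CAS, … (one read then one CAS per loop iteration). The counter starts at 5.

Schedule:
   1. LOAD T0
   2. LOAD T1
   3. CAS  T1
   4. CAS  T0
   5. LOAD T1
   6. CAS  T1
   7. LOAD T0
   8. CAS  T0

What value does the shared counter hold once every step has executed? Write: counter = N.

step 1: T0 LOAD ⇒ load; ctr=5 reg=5
step 2: T1 LOAD ⇒ load; ctr=5 reg=5
step 3: T1 CAS ⇒ ok; ctr=6 reg=5
step 4: T0 CAS ⇒ retry; ctr=6 reg=5
step 5: T1 LOAD ⇒ load; ctr=6 reg=6
step 6: T1 CAS ⇒ ok; ctr=7 reg=6
step 7: T0 LOAD ⇒ load; ctr=7 reg=7
step 8: T0 CAS ⇒ ok; ctr=8 reg=7

counter = 8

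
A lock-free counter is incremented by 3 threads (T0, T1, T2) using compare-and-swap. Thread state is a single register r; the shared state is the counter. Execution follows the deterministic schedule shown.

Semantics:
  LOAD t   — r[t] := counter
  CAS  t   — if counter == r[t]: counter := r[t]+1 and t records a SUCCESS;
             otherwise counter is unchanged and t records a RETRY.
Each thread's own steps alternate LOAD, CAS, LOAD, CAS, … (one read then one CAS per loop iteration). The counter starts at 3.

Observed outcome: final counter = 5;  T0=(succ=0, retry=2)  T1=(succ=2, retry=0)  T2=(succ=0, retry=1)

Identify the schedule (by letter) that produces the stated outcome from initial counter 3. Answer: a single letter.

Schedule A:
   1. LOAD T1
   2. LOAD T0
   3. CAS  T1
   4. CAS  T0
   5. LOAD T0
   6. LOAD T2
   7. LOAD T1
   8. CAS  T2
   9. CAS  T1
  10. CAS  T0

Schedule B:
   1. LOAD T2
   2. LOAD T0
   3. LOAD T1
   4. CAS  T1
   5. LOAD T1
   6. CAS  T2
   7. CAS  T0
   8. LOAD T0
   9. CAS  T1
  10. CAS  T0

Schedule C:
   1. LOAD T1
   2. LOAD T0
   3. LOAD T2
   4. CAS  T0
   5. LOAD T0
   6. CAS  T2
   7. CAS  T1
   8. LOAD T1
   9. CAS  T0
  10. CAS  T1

Run B:
step 1: T2 LOAD ⇒ load; ctr=3 reg=3
step 2: T0 LOAD ⇒ load; ctr=3 reg=3
step 3: T1 LOAD ⇒ load; ctr=3 reg=3
step 4: T1 CAS ⇒ ok; ctr=4 reg=3
step 5: T1 LOAD ⇒ load; ctr=4 reg=4
step 6: T2 CAS ⇒ retry; ctr=4 reg=3
step 7: T0 CAS ⇒ retry; ctr=4 reg=3
step 8: T0 LOAD ⇒ load; ctr=4 reg=4
step 9: T1 CAS ⇒ ok; ctr=5 reg=4
step 10: T0 CAS ⇒ retry; ctr=5 reg=4

B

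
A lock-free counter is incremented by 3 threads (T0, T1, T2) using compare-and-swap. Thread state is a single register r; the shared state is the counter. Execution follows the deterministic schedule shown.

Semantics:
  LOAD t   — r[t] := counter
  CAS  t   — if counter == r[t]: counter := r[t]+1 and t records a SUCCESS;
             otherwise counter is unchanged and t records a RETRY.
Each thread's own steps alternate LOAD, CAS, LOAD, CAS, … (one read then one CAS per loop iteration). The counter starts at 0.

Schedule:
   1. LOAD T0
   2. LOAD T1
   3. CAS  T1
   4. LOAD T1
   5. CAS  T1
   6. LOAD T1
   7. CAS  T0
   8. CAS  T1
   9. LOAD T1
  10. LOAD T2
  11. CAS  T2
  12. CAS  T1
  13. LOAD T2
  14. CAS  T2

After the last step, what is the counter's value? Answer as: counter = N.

counter = 5

   1) LOAD T0:  M=0  r_T0=0
   2) LOAD T1:  M=0  r_T1=0
   3) CAS  T1:  M=1  r_T1=0 ✓
   4) LOAD T1:  M=1  r_T1=1
   5) CAS  T1:  M=2  r_T1=1 ✓
   6) LOAD T1:  M=2  r_T1=2
   7) CAS  T0:  M=2  r_T0=0 ✗
   8) CAS  T1:  M=3  r_T1=2 ✓
   9) LOAD T1:  M=3  r_T1=3
  10) LOAD T2:  M=3  r_T2=3
  11) CAS  T2:  M=4  r_T2=3 ✓
  12) CAS  T1:  M=4  r_T1=3 ✗
  13) LOAD T2:  M=4  r_T2=4
  14) CAS  T2:  M=5  r_T2=4 ✓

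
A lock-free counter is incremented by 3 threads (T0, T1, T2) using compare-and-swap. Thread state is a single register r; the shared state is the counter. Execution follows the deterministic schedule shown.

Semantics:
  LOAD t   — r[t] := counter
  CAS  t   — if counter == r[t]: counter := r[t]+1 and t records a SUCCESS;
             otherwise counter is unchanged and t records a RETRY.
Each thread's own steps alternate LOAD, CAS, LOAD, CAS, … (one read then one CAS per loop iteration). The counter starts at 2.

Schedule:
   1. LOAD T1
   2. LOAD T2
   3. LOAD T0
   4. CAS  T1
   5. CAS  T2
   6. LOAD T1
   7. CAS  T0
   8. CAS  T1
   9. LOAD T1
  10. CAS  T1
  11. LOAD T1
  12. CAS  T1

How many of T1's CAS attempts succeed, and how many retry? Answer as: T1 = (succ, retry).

T1 = (4, 0)

[1] T1.load  rd  (counter 2, T1.r 2)
[2] T2.load  rd  (counter 2, T2.r 2)
[3] T0.load  rd  (counter 2, T0.r 2)
[4] T1.cas  hit  (counter 3, T1.r 2)
[5] T2.cas  miss  (counter 3, T2.r 2)
[6] T1.load  rd  (counter 3, T1.r 3)
[7] T0.cas  miss  (counter 3, T0.r 2)
[8] T1.cas  hit  (counter 4, T1.r 3)
[9] T1.load  rd  (counter 4, T1.r 4)
[10] T1.cas  hit  (counter 5, T1.r 4)
[11] T1.load  rd  (counter 5, T1.r 5)
[12] T1.cas  hit  (counter 6, T1.r 5)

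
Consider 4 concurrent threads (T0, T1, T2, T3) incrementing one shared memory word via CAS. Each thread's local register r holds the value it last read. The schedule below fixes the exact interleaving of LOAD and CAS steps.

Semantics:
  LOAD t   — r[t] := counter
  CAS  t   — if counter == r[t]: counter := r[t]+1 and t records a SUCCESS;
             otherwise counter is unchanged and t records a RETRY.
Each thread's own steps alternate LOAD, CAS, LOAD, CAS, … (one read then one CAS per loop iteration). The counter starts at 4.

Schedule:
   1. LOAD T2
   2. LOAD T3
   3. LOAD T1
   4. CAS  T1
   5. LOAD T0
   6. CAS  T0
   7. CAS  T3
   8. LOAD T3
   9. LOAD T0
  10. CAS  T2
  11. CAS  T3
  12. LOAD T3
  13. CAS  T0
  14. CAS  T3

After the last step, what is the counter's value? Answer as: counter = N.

T2 LOAD — after: cnt=4, r=4 — load
T3 LOAD — after: cnt=4, r=4 — load
T1 LOAD — after: cnt=4, r=4 — load
T1 CAS — after: cnt=5, r=4 — ok
T0 LOAD — after: cnt=5, r=5 — load
T0 CAS — after: cnt=6, r=5 — ok
T3 CAS — after: cnt=6, r=4 — retry
T3 LOAD — after: cnt=6, r=6 — load
T0 LOAD — after: cnt=6, r=6 — load
T2 CAS — after: cnt=6, r=4 — retry
T3 CAS — after: cnt=7, r=6 — ok
T3 LOAD — after: cnt=7, r=7 — load
T0 CAS — after: cnt=7, r=6 — retry
T3 CAS — after: cnt=8, r=7 — ok

counter = 8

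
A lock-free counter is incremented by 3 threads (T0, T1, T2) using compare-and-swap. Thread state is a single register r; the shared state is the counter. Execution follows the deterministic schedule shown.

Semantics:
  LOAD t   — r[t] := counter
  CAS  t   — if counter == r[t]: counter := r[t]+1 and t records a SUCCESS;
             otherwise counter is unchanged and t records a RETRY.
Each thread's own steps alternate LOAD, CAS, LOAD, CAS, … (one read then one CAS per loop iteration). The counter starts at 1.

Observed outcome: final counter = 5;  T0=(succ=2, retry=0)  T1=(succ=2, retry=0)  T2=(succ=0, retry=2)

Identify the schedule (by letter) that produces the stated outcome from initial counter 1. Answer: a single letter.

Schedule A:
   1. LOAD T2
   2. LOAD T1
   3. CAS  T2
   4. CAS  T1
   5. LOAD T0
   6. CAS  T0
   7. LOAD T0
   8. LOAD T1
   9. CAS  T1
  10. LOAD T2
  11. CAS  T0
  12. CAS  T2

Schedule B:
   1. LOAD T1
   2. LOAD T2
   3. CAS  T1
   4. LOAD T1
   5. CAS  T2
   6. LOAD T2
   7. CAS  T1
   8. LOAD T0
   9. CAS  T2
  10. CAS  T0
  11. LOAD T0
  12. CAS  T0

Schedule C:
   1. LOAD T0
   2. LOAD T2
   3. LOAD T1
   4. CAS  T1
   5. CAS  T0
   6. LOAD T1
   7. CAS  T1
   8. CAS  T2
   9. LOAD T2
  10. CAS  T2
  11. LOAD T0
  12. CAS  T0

Simulating candidate B:
step 1: T1 LOAD ⇒ load; ctr=1 reg=1
step 2: T2 LOAD ⇒ load; ctr=1 reg=1
step 3: T1 CAS ⇒ ok; ctr=2 reg=1
step 4: T1 LOAD ⇒ load; ctr=2 reg=2
step 5: T2 CAS ⇒ retry; ctr=2 reg=1
step 6: T2 LOAD ⇒ load; ctr=2 reg=2
step 7: T1 CAS ⇒ ok; ctr=3 reg=2
step 8: T0 LOAD ⇒ load; ctr=3 reg=3
step 9: T2 CAS ⇒ retry; ctr=3 reg=2
step 10: T0 CAS ⇒ ok; ctr=4 reg=3
step 11: T0 LOAD ⇒ load; ctr=4 reg=4
step 12: T0 CAS ⇒ ok; ctr=5 reg=4

B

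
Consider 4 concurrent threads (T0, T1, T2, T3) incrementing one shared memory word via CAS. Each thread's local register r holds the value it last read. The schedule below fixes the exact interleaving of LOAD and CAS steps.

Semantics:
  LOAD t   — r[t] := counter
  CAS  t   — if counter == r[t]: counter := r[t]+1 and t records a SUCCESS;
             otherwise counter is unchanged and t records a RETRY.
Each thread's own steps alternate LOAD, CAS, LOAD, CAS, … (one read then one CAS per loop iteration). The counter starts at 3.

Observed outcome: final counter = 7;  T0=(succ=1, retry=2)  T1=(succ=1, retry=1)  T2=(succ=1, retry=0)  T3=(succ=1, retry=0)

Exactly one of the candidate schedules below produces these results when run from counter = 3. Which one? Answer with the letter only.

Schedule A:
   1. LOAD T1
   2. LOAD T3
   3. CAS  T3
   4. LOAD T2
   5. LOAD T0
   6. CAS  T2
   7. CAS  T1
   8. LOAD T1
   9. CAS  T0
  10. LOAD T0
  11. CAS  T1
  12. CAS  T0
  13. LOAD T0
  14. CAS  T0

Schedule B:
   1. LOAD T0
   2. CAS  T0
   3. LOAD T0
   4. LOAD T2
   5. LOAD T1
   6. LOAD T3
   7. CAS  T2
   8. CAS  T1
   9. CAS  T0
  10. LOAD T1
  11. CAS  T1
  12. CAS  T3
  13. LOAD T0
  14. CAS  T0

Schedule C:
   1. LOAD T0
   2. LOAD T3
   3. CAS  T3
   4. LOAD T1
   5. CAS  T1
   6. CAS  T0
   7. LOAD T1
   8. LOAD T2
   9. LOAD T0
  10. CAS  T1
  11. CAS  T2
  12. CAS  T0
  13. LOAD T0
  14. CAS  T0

Tracing schedule A:
#1 T1 reads 3
#2 T3 reads 3
#3 T3 CAS(3→4) writes; counter now 4
#4 T2 reads 4
#5 T0 reads 4
#6 T2 CAS(4→5) writes; counter now 5
#7 T1 CAS(3→4) fails; counter now 5
#8 T1 reads 5
#9 T0 CAS(4→5) fails; counter now 5
#10 T0 reads 5
#11 T1 CAS(5→6) writes; counter now 6
#12 T0 CAS(5→6) fails; counter now 6
#13 T0 reads 6
#14 T0 CAS(6→7) writes; counter now 7

A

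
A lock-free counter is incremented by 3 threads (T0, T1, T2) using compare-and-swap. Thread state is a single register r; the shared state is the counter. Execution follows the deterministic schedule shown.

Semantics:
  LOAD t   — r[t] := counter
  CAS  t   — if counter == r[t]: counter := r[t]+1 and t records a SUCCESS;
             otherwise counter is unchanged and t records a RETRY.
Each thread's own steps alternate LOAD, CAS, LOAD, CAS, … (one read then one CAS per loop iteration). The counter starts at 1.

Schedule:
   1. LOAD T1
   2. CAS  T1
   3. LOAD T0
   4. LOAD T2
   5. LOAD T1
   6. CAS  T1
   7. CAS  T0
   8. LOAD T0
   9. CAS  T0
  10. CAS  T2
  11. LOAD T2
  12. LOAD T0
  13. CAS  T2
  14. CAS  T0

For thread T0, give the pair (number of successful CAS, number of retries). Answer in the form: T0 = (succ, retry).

T1 LOAD — after: cnt=1, r=1 — load
T1 CAS — after: cnt=2, r=1 — ok
T0 LOAD — after: cnt=2, r=2 — load
T2 LOAD — after: cnt=2, r=2 — load
T1 LOAD — after: cnt=2, r=2 — load
T1 CAS — after: cnt=3, r=2 — ok
T0 CAS — after: cnt=3, r=2 — retry
T0 LOAD — after: cnt=3, r=3 — load
T0 CAS — after: cnt=4, r=3 — ok
T2 CAS — after: cnt=4, r=2 — retry
T2 LOAD — after: cnt=4, r=4 — load
T0 LOAD — after: cnt=4, r=4 — load
T2 CAS — after: cnt=5, r=4 — ok
T0 CAS — after: cnt=5, r=4 — retry

T0 = (1, 2)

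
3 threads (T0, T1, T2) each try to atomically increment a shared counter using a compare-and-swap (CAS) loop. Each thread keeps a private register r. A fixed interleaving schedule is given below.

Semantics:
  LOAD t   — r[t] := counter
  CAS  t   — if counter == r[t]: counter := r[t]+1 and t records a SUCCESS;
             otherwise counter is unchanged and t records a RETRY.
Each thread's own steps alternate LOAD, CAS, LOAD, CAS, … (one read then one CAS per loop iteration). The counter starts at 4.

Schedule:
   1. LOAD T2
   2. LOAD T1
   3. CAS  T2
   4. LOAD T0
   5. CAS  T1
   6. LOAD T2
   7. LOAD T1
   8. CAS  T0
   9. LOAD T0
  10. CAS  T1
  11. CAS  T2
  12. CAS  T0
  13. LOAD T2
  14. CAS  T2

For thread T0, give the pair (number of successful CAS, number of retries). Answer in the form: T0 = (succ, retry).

T0 = (2, 0)

1. LOAD T2 → mem=4 r[T2]=4 [LOAD]
2. LOAD T1 → mem=4 r[T1]=4 [LOAD]
3. CAS T2 → mem=5 r[T2]=4 [OK]
4. LOAD T0 → mem=5 r[T0]=5 [LOAD]
5. CAS T1 → mem=5 r[T1]=4 [RETRY]
6. LOAD T2 → mem=5 r[T2]=5 [LOAD]
7. LOAD T1 → mem=5 r[T1]=5 [LOAD]
8. CAS T0 → mem=6 r[T0]=5 [OK]
9. LOAD T0 → mem=6 r[T0]=6 [LOAD]
10. CAS T1 → mem=6 r[T1]=5 [RETRY]
11. CAS T2 → mem=6 r[T2]=5 [RETRY]
12. CAS T0 → mem=7 r[T0]=6 [OK]
13. LOAD T2 → mem=7 r[T2]=7 [LOAD]
14. CAS T2 → mem=8 r[T2]=7 [OK]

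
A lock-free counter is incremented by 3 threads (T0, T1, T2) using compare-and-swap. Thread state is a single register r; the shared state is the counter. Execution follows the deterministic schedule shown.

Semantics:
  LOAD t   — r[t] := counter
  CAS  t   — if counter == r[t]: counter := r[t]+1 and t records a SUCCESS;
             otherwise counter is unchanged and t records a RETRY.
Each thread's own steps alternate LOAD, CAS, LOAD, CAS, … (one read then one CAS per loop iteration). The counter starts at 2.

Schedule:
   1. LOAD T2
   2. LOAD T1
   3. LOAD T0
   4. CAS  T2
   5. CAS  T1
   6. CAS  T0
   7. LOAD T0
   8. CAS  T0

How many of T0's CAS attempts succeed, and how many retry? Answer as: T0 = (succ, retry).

T0 = (1, 1)

[1] T2.load  rd  (counter 2, T2.r 2)
[2] T1.load  rd  (counter 2, T1.r 2)
[3] T0.load  rd  (counter 2, T0.r 2)
[4] T2.cas  hit  (counter 3, T2.r 2)
[5] T1.cas  miss  (counter 3, T1.r 2)
[6] T0.cas  miss  (counter 3, T0.r 2)
[7] T0.load  rd  (counter 3, T0.r 3)
[8] T0.cas  hit  (counter 4, T0.r 3)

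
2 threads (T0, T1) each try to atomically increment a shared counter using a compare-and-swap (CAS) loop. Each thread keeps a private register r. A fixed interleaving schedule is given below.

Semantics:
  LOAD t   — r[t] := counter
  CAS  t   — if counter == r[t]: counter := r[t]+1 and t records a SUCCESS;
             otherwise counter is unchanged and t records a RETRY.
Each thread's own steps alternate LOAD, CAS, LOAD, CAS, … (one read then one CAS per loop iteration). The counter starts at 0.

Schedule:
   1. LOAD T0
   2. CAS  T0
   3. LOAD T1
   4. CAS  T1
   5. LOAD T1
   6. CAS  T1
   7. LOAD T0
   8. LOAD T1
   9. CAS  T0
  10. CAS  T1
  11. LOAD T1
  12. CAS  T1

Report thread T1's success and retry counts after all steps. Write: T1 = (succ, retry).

T1 = (3, 1)

T0 LOAD — after: cnt=0, r=0 — load
T0 CAS — after: cnt=1, r=0 — ok
T1 LOAD — after: cnt=1, r=1 — load
T1 CAS — after: cnt=2, r=1 — ok
T1 LOAD — after: cnt=2, r=2 — load
T1 CAS — after: cnt=3, r=2 — ok
T0 LOAD — after: cnt=3, r=3 — load
T1 LOAD — after: cnt=3, r=3 — load
T0 CAS — after: cnt=4, r=3 — ok
T1 CAS — after: cnt=4, r=3 — retry
T1 LOAD — after: cnt=4, r=4 — load
T1 CAS — after: cnt=5, r=4 — ok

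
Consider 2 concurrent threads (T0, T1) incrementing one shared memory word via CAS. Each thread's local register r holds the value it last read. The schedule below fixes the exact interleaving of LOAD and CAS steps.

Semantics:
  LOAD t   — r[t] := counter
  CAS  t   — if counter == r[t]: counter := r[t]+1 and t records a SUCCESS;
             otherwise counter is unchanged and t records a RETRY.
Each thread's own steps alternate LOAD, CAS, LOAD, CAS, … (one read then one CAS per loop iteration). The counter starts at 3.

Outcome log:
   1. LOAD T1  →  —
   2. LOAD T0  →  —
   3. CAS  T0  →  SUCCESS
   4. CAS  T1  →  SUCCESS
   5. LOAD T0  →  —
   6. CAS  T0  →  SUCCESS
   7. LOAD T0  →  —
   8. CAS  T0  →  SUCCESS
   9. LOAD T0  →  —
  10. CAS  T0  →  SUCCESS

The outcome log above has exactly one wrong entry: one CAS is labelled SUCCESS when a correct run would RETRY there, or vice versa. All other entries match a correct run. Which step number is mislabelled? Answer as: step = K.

step = 4

Reference trace:
T1 LOAD — after: cnt=3, r=3 — load
T0 LOAD — after: cnt=3, r=3 — load
T0 CAS — after: cnt=4, r=3 — ok
T1 CAS — after: cnt=4, r=3 — retry
T0 LOAD — after: cnt=4, r=4 — load
T0 CAS — after: cnt=5, r=4 — ok
T0 LOAD — after: cnt=5, r=5 — load
T0 CAS — after: cnt=6, r=5 — ok
T0 LOAD — after: cnt=6, r=6 — load
T0 CAS — after: cnt=7, r=6 — ok
Mismatch at 4.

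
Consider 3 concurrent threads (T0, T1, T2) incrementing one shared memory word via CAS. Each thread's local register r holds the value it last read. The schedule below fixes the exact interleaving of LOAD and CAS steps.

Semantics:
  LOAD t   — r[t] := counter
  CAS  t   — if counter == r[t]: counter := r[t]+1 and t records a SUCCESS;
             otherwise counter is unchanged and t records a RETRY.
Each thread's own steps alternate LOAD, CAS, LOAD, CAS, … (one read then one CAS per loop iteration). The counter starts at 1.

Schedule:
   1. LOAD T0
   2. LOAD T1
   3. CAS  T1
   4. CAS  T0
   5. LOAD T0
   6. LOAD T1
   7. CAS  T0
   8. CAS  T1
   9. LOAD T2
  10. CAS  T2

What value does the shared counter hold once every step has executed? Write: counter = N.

[1] T0.load  rd  (counter 1, T0.r 1)
[2] T1.load  rd  (counter 1, T1.r 1)
[3] T1.cas  hit  (counter 2, T1.r 1)
[4] T0.cas  miss  (counter 2, T0.r 1)
[5] T0.load  rd  (counter 2, T0.r 2)
[6] T1.load  rd  (counter 2, T1.r 2)
[7] T0.cas  hit  (counter 3, T0.r 2)
[8] T1.cas  miss  (counter 3, T1.r 2)
[9] T2.load  rd  (counter 3, T2.r 3)
[10] T2.cas  hit  (counter 4, T2.r 3)

counter = 4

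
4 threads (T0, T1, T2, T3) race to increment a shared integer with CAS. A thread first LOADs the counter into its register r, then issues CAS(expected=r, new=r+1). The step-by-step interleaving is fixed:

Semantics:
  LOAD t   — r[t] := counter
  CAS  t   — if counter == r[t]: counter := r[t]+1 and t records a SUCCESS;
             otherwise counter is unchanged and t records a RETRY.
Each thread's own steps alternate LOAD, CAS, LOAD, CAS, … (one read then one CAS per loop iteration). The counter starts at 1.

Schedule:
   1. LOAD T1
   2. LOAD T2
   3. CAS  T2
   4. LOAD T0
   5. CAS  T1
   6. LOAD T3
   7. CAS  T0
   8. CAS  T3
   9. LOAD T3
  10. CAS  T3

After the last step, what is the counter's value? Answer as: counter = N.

#1 T1 reads 1
#2 T2 reads 1
#3 T2 CAS(1→2) writes; counter now 2
#4 T0 reads 2
#5 T1 CAS(1→2) fails; counter now 2
#6 T3 reads 2
#7 T0 CAS(2→3) writes; counter now 3
#8 T3 CAS(2→3) fails; counter now 3
#9 T3 reads 3
#10 T3 CAS(3→4) writes; counter now 4

counter = 4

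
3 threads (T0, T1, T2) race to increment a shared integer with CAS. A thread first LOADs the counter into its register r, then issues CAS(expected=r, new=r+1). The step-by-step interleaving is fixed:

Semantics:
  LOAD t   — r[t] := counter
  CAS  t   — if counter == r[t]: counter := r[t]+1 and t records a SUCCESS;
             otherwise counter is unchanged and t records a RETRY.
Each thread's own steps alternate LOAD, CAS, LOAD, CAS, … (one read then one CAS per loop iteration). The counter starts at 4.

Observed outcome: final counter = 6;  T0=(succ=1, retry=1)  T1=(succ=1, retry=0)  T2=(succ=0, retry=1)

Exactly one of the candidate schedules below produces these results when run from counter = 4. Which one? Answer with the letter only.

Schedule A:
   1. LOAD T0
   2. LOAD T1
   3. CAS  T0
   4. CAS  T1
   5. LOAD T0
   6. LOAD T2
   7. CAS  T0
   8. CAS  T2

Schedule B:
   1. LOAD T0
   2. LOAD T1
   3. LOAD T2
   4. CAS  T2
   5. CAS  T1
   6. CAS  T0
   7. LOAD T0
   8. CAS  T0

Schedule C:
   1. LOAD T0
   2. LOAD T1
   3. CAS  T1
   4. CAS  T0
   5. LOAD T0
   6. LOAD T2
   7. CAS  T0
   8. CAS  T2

Run C:
T0 LOAD — after: cnt=4, r=4 — load
T1 LOAD — after: cnt=4, r=4 — load
T1 CAS — after: cnt=5, r=4 — ok
T0 CAS — after: cnt=5, r=4 — retry
T0 LOAD — after: cnt=5, r=5 — load
T2 LOAD — after: cnt=5, r=5 — load
T0 CAS — after: cnt=6, r=5 — ok
T2 CAS — after: cnt=6, r=5 — retry

C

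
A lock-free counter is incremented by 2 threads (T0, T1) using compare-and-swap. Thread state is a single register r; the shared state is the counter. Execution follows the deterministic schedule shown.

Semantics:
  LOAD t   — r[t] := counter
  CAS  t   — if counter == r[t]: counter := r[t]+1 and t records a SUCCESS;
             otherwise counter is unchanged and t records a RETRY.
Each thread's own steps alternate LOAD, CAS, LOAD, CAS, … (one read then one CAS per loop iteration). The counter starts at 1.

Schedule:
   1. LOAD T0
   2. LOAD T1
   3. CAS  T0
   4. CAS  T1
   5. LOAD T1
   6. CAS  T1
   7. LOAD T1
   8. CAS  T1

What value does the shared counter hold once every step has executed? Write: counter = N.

counter = 4

#1 T0 reads 1
#2 T1 reads 1
#3 T0 CAS(1→2) writes; counter now 2
#4 T1 CAS(1→2) fails; counter now 2
#5 T1 reads 2
#6 T1 CAS(2→3) writes; counter now 3
#7 T1 reads 3
#8 T1 CAS(3→4) writes; counter now 4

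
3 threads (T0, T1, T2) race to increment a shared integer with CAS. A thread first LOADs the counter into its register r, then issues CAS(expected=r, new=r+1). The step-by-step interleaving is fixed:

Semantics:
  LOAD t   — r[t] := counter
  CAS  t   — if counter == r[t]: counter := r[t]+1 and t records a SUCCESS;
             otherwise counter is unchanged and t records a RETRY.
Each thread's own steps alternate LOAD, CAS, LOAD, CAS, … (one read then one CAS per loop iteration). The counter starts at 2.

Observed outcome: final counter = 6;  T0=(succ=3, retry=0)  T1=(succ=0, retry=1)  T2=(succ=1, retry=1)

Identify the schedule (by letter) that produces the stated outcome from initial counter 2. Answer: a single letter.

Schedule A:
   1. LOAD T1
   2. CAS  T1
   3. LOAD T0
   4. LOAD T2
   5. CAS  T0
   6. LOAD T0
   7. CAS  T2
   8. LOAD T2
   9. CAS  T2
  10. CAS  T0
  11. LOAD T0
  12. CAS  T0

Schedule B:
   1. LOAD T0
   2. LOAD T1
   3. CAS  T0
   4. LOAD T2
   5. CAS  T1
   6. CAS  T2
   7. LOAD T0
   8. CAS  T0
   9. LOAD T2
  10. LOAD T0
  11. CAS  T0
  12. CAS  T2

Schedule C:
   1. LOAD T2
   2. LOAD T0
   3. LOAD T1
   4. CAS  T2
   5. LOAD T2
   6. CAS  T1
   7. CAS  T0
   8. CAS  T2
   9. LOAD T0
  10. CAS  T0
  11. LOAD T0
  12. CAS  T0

Run B:
#1 T0 reads 2
#2 T1 reads 2
#3 T0 CAS(2→3) writes; counter now 3
#4 T2 reads 3
#5 T1 CAS(2→3) fails; counter now 3
#6 T2 CAS(3→4) writes; counter now 4
#7 T0 reads 4
#8 T0 CAS(4→5) writes; counter now 5
#9 T2 reads 5
#10 T0 reads 5
#11 T0 CAS(5→6) writes; counter now 6
#12 T2 CAS(5→6) fails; counter now 6

B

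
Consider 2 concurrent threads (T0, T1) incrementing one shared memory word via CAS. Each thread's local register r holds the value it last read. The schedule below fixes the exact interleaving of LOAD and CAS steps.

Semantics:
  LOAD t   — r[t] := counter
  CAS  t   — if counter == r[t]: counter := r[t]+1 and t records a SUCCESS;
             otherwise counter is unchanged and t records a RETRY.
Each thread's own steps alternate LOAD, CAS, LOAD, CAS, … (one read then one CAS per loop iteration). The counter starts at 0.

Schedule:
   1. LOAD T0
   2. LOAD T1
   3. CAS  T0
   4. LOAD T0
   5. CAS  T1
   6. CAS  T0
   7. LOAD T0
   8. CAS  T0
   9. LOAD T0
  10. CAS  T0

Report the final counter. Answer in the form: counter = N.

counter = 4

1. LOAD T0 → mem=0 r[T0]=0 [LOAD]
2. LOAD T1 → mem=0 r[T1]=0 [LOAD]
3. CAS T0 → mem=1 r[T0]=0 [OK]
4. LOAD T0 → mem=1 r[T0]=1 [LOAD]
5. CAS T1 → mem=1 r[T1]=0 [RETRY]
6. CAS T0 → mem=2 r[T0]=1 [OK]
7. LOAD T0 → mem=2 r[T0]=2 [LOAD]
8. CAS T0 → mem=3 r[T0]=2 [OK]
9. LOAD T0 → mem=3 r[T0]=3 [LOAD]
10. CAS T0 → mem=4 r[T0]=3 [OK]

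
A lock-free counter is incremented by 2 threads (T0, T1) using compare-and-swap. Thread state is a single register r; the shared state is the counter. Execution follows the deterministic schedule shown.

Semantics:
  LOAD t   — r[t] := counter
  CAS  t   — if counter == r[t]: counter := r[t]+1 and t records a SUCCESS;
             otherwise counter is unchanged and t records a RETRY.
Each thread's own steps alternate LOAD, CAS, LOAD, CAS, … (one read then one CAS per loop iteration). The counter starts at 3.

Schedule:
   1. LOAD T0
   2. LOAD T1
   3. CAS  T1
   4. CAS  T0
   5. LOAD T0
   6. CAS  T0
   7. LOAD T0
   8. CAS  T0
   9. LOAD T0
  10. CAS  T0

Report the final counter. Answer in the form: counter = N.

[1] T0.load  rd  (counter 3, T0.r 3)
[2] T1.load  rd  (counter 3, T1.r 3)
[3] T1.cas  hit  (counter 4, T1.r 3)
[4] T0.cas  miss  (counter 4, T0.r 3)
[5] T0.load  rd  (counter 4, T0.r 4)
[6] T0.cas  hit  (counter 5, T0.r 4)
[7] T0.load  rd  (counter 5, T0.r 5)
[8] T0.cas  hit  (counter 6, T0.r 5)
[9] T0.load  rd  (counter 6, T0.r 6)
[10] T0.cas  hit  (counter 7, T0.r 6)

counter = 7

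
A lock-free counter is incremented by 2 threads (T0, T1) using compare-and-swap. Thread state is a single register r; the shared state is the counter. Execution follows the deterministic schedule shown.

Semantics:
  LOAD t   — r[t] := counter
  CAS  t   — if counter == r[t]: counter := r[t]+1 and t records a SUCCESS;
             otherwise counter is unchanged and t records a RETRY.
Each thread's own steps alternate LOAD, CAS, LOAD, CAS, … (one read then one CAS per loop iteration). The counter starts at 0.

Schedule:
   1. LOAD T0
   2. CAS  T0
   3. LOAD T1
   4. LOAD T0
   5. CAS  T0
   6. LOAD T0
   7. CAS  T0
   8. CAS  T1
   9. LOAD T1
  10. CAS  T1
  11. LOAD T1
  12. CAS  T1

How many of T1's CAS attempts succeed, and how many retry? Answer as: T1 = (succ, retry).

T1 = (2, 1)

step 1: T0 LOAD ⇒ load; ctr=0 reg=0
step 2: T0 CAS ⇒ ok; ctr=1 reg=0
step 3: T1 LOAD ⇒ load; ctr=1 reg=1
step 4: T0 LOAD ⇒ load; ctr=1 reg=1
step 5: T0 CAS ⇒ ok; ctr=2 reg=1
step 6: T0 LOAD ⇒ load; ctr=2 reg=2
step 7: T0 CAS ⇒ ok; ctr=3 reg=2
step 8: T1 CAS ⇒ retry; ctr=3 reg=1
step 9: T1 LOAD ⇒ load; ctr=3 reg=3
step 10: T1 CAS ⇒ ok; ctr=4 reg=3
step 11: T1 LOAD ⇒ load; ctr=4 reg=4
step 12: T1 CAS ⇒ ok; ctr=5 reg=4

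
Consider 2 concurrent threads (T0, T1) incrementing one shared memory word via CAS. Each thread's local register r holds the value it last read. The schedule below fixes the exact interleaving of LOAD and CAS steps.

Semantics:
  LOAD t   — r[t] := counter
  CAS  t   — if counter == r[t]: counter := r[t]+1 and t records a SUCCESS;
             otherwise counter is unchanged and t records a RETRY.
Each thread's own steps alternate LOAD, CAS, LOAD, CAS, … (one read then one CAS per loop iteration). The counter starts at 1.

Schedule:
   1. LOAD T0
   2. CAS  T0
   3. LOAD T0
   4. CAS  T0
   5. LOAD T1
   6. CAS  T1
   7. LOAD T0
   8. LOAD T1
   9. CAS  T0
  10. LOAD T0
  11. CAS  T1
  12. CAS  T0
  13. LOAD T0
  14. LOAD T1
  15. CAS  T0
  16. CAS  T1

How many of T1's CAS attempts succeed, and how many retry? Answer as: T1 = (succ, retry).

T0 LOAD — after: cnt=1, r=1 — load
T0 CAS — after: cnt=2, r=1 — ok
T0 LOAD — after: cnt=2, r=2 — load
T0 CAS — after: cnt=3, r=2 — ok
T1 LOAD — after: cnt=3, r=3 — load
T1 CAS — after: cnt=4, r=3 — ok
T0 LOAD — after: cnt=4, r=4 — load
T1 LOAD — after: cnt=4, r=4 — load
T0 CAS — after: cnt=5, r=4 — ok
T0 LOAD — after: cnt=5, r=5 — load
T1 CAS — after: cnt=5, r=4 — retry
T0 CAS — after: cnt=6, r=5 — ok
T0 LOAD — after: cnt=6, r=6 — load
T1 LOAD — after: cnt=6, r=6 — load
T0 CAS — after: cnt=7, r=6 — ok
T1 CAS — after: cnt=7, r=6 — retry

T1 = (1, 2)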